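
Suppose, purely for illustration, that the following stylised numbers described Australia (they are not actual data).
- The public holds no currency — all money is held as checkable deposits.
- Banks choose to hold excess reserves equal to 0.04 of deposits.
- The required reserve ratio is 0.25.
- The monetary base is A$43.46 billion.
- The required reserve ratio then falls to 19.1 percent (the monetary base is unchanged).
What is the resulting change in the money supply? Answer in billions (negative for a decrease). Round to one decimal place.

A$38.3 billion

Initially m₁ = 1 / (0.25 + 0.04) ≈ 3.4483, so M₁ = 3.4483 × 43.46 ≈ 149.8631 billion.
After the change m₂ = 1 / (0.191 + 0.04) ≈ 4.3290, so M₂ = 4.3290 × 43.46 ≈ 188.1383 billion.
ΔM = M₂ − M₁ = 188.1383 − 149.8631 = 38.2752 billion.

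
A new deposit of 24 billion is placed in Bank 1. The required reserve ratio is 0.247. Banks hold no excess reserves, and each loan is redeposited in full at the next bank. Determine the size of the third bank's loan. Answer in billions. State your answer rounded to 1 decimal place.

Each bank lends a fraction (1 − rr) = 0.7530 of the deposit it receives, so Bank 3 receives 24·0.7530^2 and lends 24·0.7530^3 ≈ 10.2470 billion.

10.2 billion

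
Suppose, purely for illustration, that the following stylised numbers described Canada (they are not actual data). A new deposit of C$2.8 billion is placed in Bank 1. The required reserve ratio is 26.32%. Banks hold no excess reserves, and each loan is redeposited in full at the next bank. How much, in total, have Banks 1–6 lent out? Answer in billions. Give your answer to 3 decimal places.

C$6.584 billion

Bank i lends (1 − rr)^i of the original deposit: Bank 1 lends 2.8·0.7368 ≈ 2.0630, Bank 2 lends 2.8·0.7368² ≈ 1.5200, and so on.
Summing a geometric series: total = 2.8·[0.7368·(1 − 0.7368^6) / (1 − 0.7368)] ≈ 6.5842 billion.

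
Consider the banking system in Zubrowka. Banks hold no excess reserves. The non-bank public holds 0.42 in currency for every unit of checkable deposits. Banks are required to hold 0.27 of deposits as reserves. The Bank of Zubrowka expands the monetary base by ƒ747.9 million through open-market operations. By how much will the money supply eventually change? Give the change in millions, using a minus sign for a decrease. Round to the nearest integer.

The money multiplier is m = (1 + c) / (rr + c) = (1 + 0.42) / (0.27 + 0.42) ≈ 2.0580.
The purchase adds 747.9 million of base, so ΔM = m × ΔMB = 2.0580 × (+747.9) = 1539.1782 million.

ƒ1539 million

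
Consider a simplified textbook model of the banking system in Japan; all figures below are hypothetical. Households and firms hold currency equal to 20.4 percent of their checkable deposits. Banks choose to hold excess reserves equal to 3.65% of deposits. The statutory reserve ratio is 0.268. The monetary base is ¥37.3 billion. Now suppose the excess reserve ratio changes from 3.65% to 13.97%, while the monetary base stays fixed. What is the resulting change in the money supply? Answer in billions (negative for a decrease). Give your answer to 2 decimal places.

-14.90 billion

Initially m₁ = (1 + 0.204) / (0.268 + 0.0365 + 0.204) ≈ 2.36775, so M₁ = 2.36775 × 37.3 ≈ 88.3171 billion.
After the change m₂ = (1 + 0.204) / (0.268 + 0.1397 + 0.204) ≈ 1.96829, so M₂ = 1.96829 × 37.3 ≈ 73.4172 billion.
ΔM = M₂ − M₁ = 73.4172 − 88.3171 = -14.8999 billion.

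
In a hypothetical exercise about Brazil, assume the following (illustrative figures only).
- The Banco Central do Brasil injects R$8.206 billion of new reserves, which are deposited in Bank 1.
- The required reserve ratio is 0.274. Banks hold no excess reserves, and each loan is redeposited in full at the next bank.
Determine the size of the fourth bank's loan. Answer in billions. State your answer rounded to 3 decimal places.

Each bank lends a fraction (1 − rr) = 0.7260 of the deposit it receives, so Bank 4 receives 8.206·0.7260^3 and lends 8.206·0.7260^4 ≈ 2.2797 billion.

R$2.280 billion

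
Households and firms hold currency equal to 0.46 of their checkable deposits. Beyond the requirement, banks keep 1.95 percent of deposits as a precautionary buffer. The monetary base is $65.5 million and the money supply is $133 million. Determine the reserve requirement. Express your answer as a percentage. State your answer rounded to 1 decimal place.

24.0%

Using m = M/MB = 133/65.5 ≈ 2.030534. Since m = (1 + c)/(c + rr + e), the denominator satisfies c + rr + e = (1 + c)/m = (1 + 0.46) / 2.030534 ≈ 0.719023.
With c = 0.46 and e = 0.0195, the reserve requirement is 0.719023 − 0.46 − 0.0195 = 0.239523.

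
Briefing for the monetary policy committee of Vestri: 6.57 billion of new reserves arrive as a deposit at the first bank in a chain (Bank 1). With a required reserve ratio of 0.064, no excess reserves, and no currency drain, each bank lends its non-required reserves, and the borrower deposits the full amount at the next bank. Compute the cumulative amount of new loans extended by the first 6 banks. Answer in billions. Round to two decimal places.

31.47 billion

Bank i lends (1 − rr)^i of the original deposit: Bank 1 lends 6.57·0.9360 ≈ 6.1495, Bank 2 lends 6.57·0.9360² ≈ 5.7560, and so on.
Summing a geometric series: total = 6.57·[0.9360·(1 − 0.9360^6) / (1 − 0.9360)] ≈ 31.4738 billion.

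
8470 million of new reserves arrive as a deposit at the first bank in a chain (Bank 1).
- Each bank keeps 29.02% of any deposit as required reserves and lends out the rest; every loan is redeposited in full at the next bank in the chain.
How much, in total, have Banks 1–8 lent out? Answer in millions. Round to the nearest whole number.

19382 million

Bank i lends (1 − rr)^i of the original deposit: Bank 1 lends 8470·0.7098 = 6012.0060, Bank 2 lends 8470·0.7098² ≈ 4267.3219, and so on.
Summing a geometric series: total = 8470·[0.7098·(1 − 0.7098^8) / (1 − 0.7098)] ≈ 19381.9869 million.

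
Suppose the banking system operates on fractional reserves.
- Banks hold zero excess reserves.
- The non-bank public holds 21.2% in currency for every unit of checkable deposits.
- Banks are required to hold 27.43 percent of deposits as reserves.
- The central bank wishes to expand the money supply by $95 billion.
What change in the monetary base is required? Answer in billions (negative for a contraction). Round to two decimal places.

$38.12 billion

The money multiplier is m = (1 + c) / (rr + c) = (1 + 0.212) / (0.2743 + 0.212) ≈ 2.49229.
ΔMB = ΔM / m = (+95) / 2.49229 ≈ 38.1176 billion.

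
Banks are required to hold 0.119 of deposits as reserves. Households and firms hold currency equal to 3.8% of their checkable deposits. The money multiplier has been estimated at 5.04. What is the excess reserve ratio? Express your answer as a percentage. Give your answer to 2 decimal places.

Using m = 5.04. Since m = (1 + c)/(c + rr + e), the denominator satisfies c + rr + e = (1 + c)/m = (1 + 0.038) / 5.04 ≈ 0.205952.
With c = 0.038 and rr = 0.119, the excess reserve ratio is 0.205952 − 0.038 − 0.119 = 0.048952.

4.90%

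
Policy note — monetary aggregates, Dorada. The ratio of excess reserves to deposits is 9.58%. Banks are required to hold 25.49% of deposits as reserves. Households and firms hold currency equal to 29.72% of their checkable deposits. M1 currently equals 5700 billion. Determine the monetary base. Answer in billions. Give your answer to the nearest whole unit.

2847 billion

The money multiplier is m = (1 + c) / (rr + e + c) = (1 + 0.2972) / (0.2549 + 0.0958 + 0.2972) ≈ 2.00216.
MB = M / m = 5700 / 2.00216 ≈ 2846.9253 billion.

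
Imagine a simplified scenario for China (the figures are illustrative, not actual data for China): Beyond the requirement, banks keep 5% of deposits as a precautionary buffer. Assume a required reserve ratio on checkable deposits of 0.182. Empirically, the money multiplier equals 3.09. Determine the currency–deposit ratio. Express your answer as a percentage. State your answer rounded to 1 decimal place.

Using m = 3.09. From m = (1 + c)/(c + rr + e), rearranging gives 1 + c = m·(c + rr + e), so c·(1 − m) = m·(rr + e) − 1.
Hence c = [m·(rr + e) − 1]/(1 − m) = [3.09 × (0.182 + 0.05) − 1] / (1 − 3.09) ≈ 0.135464.

13.5%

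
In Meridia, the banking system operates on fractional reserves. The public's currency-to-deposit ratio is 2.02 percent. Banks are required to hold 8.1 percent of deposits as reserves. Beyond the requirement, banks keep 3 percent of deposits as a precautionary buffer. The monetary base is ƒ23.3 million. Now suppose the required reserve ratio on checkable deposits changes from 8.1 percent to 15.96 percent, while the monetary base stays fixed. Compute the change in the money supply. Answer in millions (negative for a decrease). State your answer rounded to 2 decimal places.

-67.88 million

Initially m₁ = (1 + 0.0202) / (0.081 + 0.03 + 0.0202) ≈ 7.77591, so M₁ = 7.77591 × 23.3 ≈ 181.1787 million.
After the change m₂ = (1 + 0.0202) / (0.1596 + 0.03 + 0.0202) ≈ 4.86273, so M₂ = 4.86273 × 23.3 ≈ 113.3016 million.
ΔM = M₂ − M₁ = 113.3016 − 181.1787 = -67.8771 million.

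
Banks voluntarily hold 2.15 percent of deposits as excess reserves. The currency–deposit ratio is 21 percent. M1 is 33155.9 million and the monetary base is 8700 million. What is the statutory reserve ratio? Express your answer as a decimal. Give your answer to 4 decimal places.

0.0860

Using m = M/MB = 33155.9/8700 ≈ 3.811023. Since m = (1 + c)/(c + rr + e), the denominator satisfies c + rr + e = (1 + c)/m = (1 + 0.21) / 3.811023 ≈ 0.317500.
With c = 0.21 and e = 0.0215, the statutory reserve ratio is 0.317500 − 0.21 − 0.0215 = 0.086.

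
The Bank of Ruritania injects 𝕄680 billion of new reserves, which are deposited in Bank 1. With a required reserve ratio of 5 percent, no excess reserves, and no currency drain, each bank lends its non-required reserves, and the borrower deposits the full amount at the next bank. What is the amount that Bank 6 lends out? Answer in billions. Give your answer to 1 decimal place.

𝕄499.9 billion

Each bank lends a fraction (1 − rr) = 0.9500 of the deposit it receives, so Bank 6 receives 680·0.9500^5 and lends 680·0.9500^6 ≈ 499.8625 billion.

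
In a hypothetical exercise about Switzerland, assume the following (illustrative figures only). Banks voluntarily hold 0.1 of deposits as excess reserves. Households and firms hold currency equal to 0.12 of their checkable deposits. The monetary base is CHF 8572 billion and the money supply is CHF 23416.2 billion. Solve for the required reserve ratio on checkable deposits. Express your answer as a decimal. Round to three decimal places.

Using m = M/MB = 23416.2/8572 ≈ 2.731708. Since m = (1 + c)/(c + rr + e), the denominator satisfies c + rr + e = (1 + c)/m = (1 + 0.12) / 2.731708 ≈ 0.410000.
With c = 0.12 and e = 0.1, the required reserve ratio on checkable deposits is 0.410000 − 0.12 − 0.1 = 0.19.

0.190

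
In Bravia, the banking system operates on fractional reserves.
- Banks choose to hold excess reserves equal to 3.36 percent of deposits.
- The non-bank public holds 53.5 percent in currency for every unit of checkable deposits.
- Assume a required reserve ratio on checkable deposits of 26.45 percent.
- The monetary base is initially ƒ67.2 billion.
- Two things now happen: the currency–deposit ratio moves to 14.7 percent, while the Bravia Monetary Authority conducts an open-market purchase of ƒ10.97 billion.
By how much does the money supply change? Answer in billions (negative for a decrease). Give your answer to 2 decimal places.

Before: m₁ = (1 + 0.535) / (0.2645 + 0.0336 + 0.535) ≈ 1.84252, MB₁ = 67.2, so M₁ = 1.84252 × 67.2 ≈ 123.8173 billion.
After: m₂ = (1 + 0.147) / (0.2645 + 0.0336 + 0.147) ≈ 2.57695, MB₂ = 67.2 + 10.97 = 78.17, so M₂ = 2.57695 × 78.17 ≈ 201.4402 billion.
ΔM = M₂ − M₁ = 201.4402 − 123.8173 = 77.6229 billion.

ƒ77.62 billion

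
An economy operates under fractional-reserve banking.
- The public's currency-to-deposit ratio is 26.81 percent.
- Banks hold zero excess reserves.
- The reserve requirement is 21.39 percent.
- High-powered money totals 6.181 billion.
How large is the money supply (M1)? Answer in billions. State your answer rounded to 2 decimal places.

16.26 billion

The money multiplier is m = (1 + c) / (rr + c) = (1 + 0.2681) / (0.2139 + 0.2681) ≈ 2.6309.
So M = m × MB = 2.6309 × 6.181 ≈ 16.2616 billion.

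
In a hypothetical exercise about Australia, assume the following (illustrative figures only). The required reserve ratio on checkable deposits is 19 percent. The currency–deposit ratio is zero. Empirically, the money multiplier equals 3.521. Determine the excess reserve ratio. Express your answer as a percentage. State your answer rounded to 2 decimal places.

Using m = 3.521. Since m = (1 + c)/(c + rr + e), the denominator satisfies c + rr + e = (1 + c)/m = (1 + 0) / 3.521 ≈ 0.284010.
With c = 0 and rr = 0.19, the excess reserve ratio is 0.284010 − 0 − 0.19 = 0.09401.

9.40%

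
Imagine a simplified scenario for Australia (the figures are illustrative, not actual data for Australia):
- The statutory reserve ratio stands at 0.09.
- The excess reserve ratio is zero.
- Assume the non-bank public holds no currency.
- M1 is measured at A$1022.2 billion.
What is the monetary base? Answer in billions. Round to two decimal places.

A$92.00 billion

With no currency drain and no excess reserves, the money multiplier is m = 1/rr = 1/0.09 ≈ 11.1111111.
The monetary base is MB = M / m = 1022.2 / 11.1111111 ≈ 91.998 billion.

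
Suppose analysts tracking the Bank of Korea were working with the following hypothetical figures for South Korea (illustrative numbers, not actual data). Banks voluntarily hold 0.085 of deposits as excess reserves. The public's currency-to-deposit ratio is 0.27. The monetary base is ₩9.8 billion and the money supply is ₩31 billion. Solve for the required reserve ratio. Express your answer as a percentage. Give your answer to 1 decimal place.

Using m = M/MB = 31/9.8 ≈ 3.163265. Since m = (1 + c)/(c + rr + e), the denominator satisfies c + rr + e = (1 + c)/m = (1 + 0.27) / 3.163265 ≈ 0.401484.
With c = 0.27 and e = 0.085, the required reserve ratio is 0.401484 − 0.27 − 0.085 = 0.046484.

4.6%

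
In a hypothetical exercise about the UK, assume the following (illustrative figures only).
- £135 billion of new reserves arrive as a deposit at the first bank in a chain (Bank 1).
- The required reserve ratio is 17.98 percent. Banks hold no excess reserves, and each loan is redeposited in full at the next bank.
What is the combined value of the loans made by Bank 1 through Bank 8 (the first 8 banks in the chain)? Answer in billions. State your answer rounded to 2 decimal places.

£489.70 billion

Bank i lends (1 − rr)^i of the original deposit: Bank 1 lends 135·0.8202 = 110.7270, Bank 2 lends 135·0.8202² ≈ 90.8183, and so on.
Summing a geometric series: total = 135·[0.8202·(1 − 0.8202^8) / (1 − 0.8202)] ≈ 489.7032 billion.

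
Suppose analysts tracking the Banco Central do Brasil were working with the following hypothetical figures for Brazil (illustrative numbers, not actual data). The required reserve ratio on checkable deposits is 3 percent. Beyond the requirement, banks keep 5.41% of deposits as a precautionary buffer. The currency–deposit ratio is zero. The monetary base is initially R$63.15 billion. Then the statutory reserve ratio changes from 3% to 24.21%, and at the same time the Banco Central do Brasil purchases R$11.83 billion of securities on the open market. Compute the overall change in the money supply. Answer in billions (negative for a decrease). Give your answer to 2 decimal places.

-497.75 billion

Before: m₁ = 1 / (0.03 + 0.0541) ≈ 11.89061, MB₁ = 63.15, so M₁ = 11.89061 × 63.15 ≈ 750.892 billion.
After: m₂ = 1 / (0.2421 + 0.0541) ≈ 3.37610, MB₂ = 63.15 + 11.83 = 74.98, so M₂ = 3.37610 × 74.98 ≈ 253.14 billion.
ΔM = M₂ − M₁ = 253.14 − 750.892 = -497.752 billion.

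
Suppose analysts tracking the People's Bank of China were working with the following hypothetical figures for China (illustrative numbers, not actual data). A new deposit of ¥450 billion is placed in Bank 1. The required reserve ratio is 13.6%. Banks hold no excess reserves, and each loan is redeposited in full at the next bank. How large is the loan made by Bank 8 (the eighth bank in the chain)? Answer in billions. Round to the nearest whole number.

Each bank lends a fraction (1 − rr) = 0.8640 of the deposit it receives, so Bank 8 receives 450·0.8640^7 and lends 450·0.8640^8 ≈ 139.7406 billion.

¥140 billion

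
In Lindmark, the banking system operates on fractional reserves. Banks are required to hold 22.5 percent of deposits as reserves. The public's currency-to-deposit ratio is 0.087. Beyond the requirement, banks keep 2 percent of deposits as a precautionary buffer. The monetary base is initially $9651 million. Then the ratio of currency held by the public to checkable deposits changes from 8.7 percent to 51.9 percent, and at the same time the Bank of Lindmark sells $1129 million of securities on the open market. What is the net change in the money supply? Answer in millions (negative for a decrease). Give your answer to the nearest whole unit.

-14655 million

Before: m₁ = (1 + 0.087) / (0.225 + 0.02 + 0.087) ≈ 3.27410, MB₁ = 9651, so M₁ = 3.27410 × 9651 = 31598.3391 million.
After: m₂ = (1 + 0.519) / (0.225 + 0.02 + 0.519) ≈ 1.98822, MB₂ = 9651 − 1129 = 8522, so M₂ = 1.98822 × 8522 ≈ 16943.6108 million.
ΔM = M₂ − M₁ = 16943.6108 − 31598.3391 = -14654.7283 million.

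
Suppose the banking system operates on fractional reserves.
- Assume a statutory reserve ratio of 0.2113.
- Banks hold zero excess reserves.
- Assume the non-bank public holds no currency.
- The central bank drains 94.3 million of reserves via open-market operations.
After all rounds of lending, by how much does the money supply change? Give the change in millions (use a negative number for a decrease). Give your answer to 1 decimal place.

The simple money multiplier is m = 1/rr = 1/0.2113 ≈ 4.7326.
An open-market sale reduces the monetary base by 94.3 million, so ΔM = m × ΔMB = 4.7326 × (−94.3) ≈ -446.2842 million.

-446.3 million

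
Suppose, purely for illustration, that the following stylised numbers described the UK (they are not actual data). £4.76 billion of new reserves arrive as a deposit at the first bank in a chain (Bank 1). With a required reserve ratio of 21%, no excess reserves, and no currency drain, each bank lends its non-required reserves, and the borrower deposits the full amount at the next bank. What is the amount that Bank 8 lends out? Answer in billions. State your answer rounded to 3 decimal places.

£0.722 billion

Each bank lends a fraction (1 − rr) = 0.7900 of the deposit it receives, so Bank 8 receives 4.76·0.7900^7 and lends 4.76·0.7900^8 ≈ 0.7221 billion.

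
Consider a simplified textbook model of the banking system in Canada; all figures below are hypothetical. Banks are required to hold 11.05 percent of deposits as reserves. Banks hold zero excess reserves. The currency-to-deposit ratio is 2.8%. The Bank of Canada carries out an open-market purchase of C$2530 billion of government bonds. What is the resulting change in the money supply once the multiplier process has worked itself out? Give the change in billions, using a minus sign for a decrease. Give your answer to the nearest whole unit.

C$18779 billion

The money multiplier is m = (1 + c) / (rr + c) = (1 + 0.028) / (0.1105 + 0.028) ≈ 7.42238.
The purchase adds 2530 billion of base, so ΔM = m × ΔMB = 7.42238 × (+2530) = 18778.6214 billion.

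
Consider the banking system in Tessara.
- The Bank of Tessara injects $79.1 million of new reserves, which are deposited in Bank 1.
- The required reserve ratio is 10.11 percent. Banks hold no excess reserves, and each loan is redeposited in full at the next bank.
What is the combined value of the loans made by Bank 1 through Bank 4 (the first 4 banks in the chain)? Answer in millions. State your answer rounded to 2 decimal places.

$244.11 million

Bank i lends (1 − rr)^i of the original deposit: Bank 1 lends 79.1·0.8989 ≈ 71.1030, Bank 2 lends 79.1·0.8989² ≈ 63.9145, and so on.
Summing a geometric series: total = 79.1·[0.8989·(1 − 0.8989^4) / (1 − 0.8989)] ≈ 244.1144 million.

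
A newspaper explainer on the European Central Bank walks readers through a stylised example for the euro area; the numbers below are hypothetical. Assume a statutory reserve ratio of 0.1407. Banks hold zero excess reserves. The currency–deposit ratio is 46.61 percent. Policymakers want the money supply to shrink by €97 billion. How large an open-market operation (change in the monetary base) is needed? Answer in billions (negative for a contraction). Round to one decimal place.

-40.1 billion

The money multiplier is m = (1 + c) / (rr + c) = (1 + 0.4661) / (0.1407 + 0.4661) ≈ 2.4161.
ΔMB = ΔM / m = (−97) / 2.4161 ≈ -40.1473 billion.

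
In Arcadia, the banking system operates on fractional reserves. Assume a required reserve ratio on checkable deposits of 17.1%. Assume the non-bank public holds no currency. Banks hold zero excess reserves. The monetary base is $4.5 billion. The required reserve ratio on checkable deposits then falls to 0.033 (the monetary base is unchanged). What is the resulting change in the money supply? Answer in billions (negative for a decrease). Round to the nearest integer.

Initially m₁ = 1 / (0.171) ≈ 5.8480, so M₁ = 5.8480 × 4.5 = 26.316 billion.
After the change m₂ = 1 / (0.033) ≈ 30.3030, so M₂ = 30.3030 × 4.5 = 136.3635 billion.
ΔM = M₂ − M₁ = 136.3635 − 26.316 = 110.0475 billion.

$110 billion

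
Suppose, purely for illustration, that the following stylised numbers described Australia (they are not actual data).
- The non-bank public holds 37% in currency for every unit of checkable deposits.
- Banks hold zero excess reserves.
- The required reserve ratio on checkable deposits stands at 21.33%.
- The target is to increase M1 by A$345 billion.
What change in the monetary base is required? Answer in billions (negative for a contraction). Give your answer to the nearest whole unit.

The money multiplier is m = (1 + c) / (rr + c) = (1 + 0.37) / (0.2133 + 0.37) ≈ 2.3487.
ΔMB = ΔM / m = (+345) / 2.3487 ≈ 146.8898 billion.

A$147 billion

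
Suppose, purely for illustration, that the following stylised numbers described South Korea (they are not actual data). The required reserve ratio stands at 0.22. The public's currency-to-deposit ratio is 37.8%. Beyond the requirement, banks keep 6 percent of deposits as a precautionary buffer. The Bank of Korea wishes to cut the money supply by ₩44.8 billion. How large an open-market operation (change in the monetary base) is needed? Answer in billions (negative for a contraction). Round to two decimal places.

-21.39 billion

The money multiplier is m = (1 + c) / (rr + e + c) = (1 + 0.378) / (0.22 + 0.06 + 0.378) ≈ 2.09422.
ΔMB = ΔM / m = (−44.8) / 2.09422 ≈ -21.3922 billion.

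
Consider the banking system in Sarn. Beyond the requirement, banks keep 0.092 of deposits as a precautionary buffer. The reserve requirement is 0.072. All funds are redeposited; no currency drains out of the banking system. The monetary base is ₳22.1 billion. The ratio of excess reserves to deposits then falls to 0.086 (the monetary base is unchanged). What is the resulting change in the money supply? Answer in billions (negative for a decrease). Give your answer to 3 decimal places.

Initially m₁ = 1 / (0.072 + 0.092) ≈ 6.097561, so M₁ = 6.097561 × 22.1 ≈ 134.7561 billion.
After the change m₂ = 1 / (0.072 + 0.086) ≈ 6.329114, so M₂ = 6.329114 × 22.1 ≈ 139.8734 billion.
ΔM = M₂ − M₁ = 139.8734 − 134.7561 = 5.1173 billion.

₳5.117 billion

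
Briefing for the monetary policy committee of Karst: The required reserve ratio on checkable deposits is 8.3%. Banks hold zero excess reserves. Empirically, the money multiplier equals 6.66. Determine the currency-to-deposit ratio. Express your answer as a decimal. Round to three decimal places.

Using m = 6.66. From m = (1 + c)/(c + rr + e), rearranging gives 1 + c = m·(c + rr + e), so c·(1 − m) = m·(rr + e) − 1.
Hence c = [m·(rr + e) − 1]/(1 − m) = [6.66 × (0.083 + 0) − 1] / (1 − 6.66) ≈ 0.079014.

0.079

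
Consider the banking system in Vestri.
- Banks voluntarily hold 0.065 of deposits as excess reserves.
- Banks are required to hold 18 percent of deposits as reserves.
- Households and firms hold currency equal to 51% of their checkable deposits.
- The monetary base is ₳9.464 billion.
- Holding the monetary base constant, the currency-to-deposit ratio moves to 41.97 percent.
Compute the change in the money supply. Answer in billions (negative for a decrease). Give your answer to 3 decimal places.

Initially m₁ = (1 + 0.51) / (0.18 + 0.065 + 0.51) = 2, so M₁ = 2 × 9.464 = 18.928 billion.
After the change m₂ = (1 + 0.4197) / (0.18 + 0.065 + 0.4197) ≈ 2.13585, so M₂ = 2.13585 × 9.464 ≈ 20.2137 billion.
ΔM = M₂ − M₁ = 20.2137 − 18.928 = 1.2857 billion.

₳1.286 billion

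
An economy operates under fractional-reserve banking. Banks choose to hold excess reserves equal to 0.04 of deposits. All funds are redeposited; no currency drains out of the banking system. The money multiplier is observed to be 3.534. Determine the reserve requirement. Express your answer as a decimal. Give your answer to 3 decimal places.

0.243

Using m = 3.534. Since m = (1 + c)/(c + rr + e), the denominator satisfies c + rr + e = (1 + c)/m = (1 + 0) / 3.534 ≈ 0.282965.
With c = 0 and e = 0.04, the reserve requirement is 0.282965 − 0 − 0.04 = 0.242965.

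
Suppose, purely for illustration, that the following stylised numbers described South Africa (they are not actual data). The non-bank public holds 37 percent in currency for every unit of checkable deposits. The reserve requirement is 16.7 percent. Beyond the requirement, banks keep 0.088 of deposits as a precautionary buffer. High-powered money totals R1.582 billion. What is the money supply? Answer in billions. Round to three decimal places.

The money multiplier is m = (1 + c) / (rr + e + c) = (1 + 0.37) / (0.167 + 0.088 + 0.37) = 2.19200.
So M = m × MB = 2.19200 × 1.582 ≈ 3.4677 billion.

R3.468 billion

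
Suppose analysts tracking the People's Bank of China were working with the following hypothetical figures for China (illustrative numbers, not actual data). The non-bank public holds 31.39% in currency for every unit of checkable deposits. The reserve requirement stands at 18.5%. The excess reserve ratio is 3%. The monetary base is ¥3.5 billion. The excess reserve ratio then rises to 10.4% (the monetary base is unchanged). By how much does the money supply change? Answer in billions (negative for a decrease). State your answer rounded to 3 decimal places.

-1.067 billion

Initially m₁ = (1 + 0.3139) / (0.185 + 0.03 + 0.3139) ≈ 2.48421, so M₁ = 2.48421 × 3.5 ≈ 8.6947 billion.
After the change m₂ = (1 + 0.3139) / (0.185 + 0.104 + 0.3139) ≈ 2.17930, so M₂ = 2.17930 × 3.5 ≈ 7.6276 billion.
ΔM = M₂ − M₁ = 7.6276 − 8.6947 = -1.0671 billion.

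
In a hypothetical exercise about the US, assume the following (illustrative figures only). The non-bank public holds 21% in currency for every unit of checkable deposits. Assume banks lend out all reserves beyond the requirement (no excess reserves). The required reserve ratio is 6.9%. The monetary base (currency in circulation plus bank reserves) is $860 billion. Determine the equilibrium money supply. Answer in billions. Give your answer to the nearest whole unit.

$3730 billion

The money multiplier is m = (1 + c) / (rr + c) = (1 + 0.21) / (0.069 + 0.21) ≈ 4.3369.
So M = m × MB = 4.3369 × 860 = 3729.734 billion.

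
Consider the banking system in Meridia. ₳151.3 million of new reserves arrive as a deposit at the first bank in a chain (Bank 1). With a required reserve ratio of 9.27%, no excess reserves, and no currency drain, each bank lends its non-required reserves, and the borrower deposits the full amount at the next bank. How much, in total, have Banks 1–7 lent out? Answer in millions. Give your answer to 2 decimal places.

₳731.36 million

Bank i lends (1 − rr)^i of the original deposit: Bank 1 lends 151.3·0.9073 ≈ 137.2745, Bank 2 lends 151.3·0.9073² ≈ 124.5491, and so on.
Summing a geometric series: total = 151.3·[0.9073·(1 − 0.9073^7) / (1 − 0.9073)] ≈ 731.3556 million.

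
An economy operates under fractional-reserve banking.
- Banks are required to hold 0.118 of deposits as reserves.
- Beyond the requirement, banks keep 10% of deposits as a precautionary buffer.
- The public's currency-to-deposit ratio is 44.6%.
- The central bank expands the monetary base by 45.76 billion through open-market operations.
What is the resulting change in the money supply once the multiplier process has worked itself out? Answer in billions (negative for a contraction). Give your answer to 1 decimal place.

The money multiplier is m = (1 + c) / (rr + e + c) = (1 + 0.446) / (0.118 + 0.1 + 0.446) ≈ 2.1777.
The purchase adds 45.76 billion of base, so ΔM = m × ΔMB = 2.1777 × (+45.76) ≈ 99.6516 billion.

99.7 billion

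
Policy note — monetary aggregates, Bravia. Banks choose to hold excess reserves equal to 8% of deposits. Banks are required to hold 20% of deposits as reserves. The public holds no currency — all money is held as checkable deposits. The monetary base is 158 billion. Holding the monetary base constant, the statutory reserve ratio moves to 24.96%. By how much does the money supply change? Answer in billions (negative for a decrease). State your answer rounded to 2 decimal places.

Initially m₁ = 1 / (0.2 + 0.08) ≈ 3.571429, so M₁ = 3.571429 × 158 ≈ 564.2858 billion.
After the change m₂ = 1 / (0.2496 + 0.08) ≈ 3.033981, so M₂ = 3.033981 × 158 ≈ 479.369 billion.
ΔM = M₂ − M₁ = 479.369 − 564.2858 = -84.9168 billion.

-84.92 billion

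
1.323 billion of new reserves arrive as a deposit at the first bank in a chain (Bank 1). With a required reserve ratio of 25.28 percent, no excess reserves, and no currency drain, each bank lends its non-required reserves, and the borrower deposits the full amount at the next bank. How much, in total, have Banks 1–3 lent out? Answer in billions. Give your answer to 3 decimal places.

Bank i lends (1 − rr)^i of the original deposit: Bank 1 lends 1.323·0.7472 ≈ 0.9885, Bank 2 lends 1.323·0.7472² ≈ 0.7386, and so on.
Summing a geometric series: total = 1.323·[0.7472·(1 − 0.7472^3) / (1 − 0.7472)] ≈ 2.2791 billion.

2.279 billion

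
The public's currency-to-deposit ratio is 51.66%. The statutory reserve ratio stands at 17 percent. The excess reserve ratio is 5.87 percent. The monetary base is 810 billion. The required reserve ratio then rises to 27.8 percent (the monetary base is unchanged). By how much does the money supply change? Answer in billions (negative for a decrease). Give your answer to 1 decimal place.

-208.6 billion

Initially m₁ = (1 + 0.5166) / (0.17 + 0.0587 + 0.5166) ≈ 2.03489, so M₁ = 2.03489 × 810 = 1648.2609 billion.
After the change m₂ = (1 + 0.5166) / (0.278 + 0.0587 + 0.5166) ≈ 1.77734, so M₂ = 1.77734 × 810 = 1439.6454 billion.
ΔM = M₂ − M₁ = 1439.6454 − 1648.2609 = -208.6155 billion.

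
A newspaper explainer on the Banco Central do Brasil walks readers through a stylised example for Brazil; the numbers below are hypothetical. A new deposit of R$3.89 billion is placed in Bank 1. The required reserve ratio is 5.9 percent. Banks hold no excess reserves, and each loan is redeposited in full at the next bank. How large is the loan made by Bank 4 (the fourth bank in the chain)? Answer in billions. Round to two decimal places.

Each bank lends a fraction (1 − rr) = 0.9410 of the deposit it receives, so Bank 4 receives 3.89·0.9410^3 and lends 3.89·0.9410^4 ≈ 3.0501 billion.

R$3.05 billion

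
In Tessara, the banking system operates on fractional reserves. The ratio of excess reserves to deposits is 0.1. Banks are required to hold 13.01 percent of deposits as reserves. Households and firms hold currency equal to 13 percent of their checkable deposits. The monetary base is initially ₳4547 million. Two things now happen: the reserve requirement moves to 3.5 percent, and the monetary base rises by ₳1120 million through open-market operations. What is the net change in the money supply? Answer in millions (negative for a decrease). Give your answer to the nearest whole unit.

Before: m₁ = (1 + 0.13) / (0.1301 + 0.1 + 0.13) ≈ 3.13802, MB₁ = 4547, so M₁ = 3.13802 × 4547 ≈ 14268.5769 million.
After: m₂ = (1 + 0.13) / (0.035 + 0.1 + 0.13) ≈ 4.26415, MB₂ = 4547 + 1120 = 5667, so M₂ = 4.26415 × 5667 ≈ 24164.9381 million.
ΔM = M₂ − M₁ = 24164.9381 − 14268.5769 = 9896.3612 million.

₳9896 million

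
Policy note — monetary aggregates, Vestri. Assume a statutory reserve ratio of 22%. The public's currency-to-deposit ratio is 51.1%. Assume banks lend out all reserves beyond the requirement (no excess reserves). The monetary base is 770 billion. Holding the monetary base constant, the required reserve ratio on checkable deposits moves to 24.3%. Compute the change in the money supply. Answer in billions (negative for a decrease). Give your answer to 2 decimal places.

Initially m₁ = (1 + 0.511) / (0.22 + 0.511) ≈ 2.067031, so M₁ = 2.067031 × 770 ≈ 1591.6139 billion.
After the change m₂ = (1 + 0.511) / (0.243 + 0.511) ≈ 2.003979, so M₂ = 2.003979 × 770 ≈ 1543.0638 billion.
ΔM = M₂ − M₁ = 1543.0638 − 1591.6139 = -48.5501 billion.

-48.55 billion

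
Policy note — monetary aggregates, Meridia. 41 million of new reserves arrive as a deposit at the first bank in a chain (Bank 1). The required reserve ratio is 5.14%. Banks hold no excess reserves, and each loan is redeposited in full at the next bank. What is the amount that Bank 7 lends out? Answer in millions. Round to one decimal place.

28.3 million

Each bank lends a fraction (1 − rr) = 0.9486 of the deposit it receives, so Bank 7 receives 41·0.9486^6 and lends 41·0.9486^7 ≈ 28.3378 million.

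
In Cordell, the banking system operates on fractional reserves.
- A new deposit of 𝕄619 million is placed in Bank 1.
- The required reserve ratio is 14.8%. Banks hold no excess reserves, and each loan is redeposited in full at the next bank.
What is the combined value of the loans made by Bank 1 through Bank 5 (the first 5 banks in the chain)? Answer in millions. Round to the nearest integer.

Bank i lends (1 − rr)^i of the original deposit: Bank 1 lends 619·0.8520 = 527.3880, Bank 2 lends 619·0.8520² ≈ 449.3346, and so on.
Summing a geometric series: total = 619·[0.8520·(1 − 0.8520^5) / (1 − 0.8520)] ≈ 1963.6294 million.

𝕄1964 million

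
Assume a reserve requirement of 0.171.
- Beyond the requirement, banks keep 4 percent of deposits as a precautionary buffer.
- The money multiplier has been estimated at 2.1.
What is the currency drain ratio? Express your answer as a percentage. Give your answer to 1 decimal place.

Using m = 2.1. From m = (1 + c)/(c + rr + e), rearranging gives 1 + c = m·(c + rr + e), so c·(1 − m) = m·(rr + e) − 1.
Hence c = [m·(rr + e) − 1]/(1 − m) = [2.1 × (0.171 + 0.04) − 1] / (1 − 2.1) ≈ 0.506273.

50.6%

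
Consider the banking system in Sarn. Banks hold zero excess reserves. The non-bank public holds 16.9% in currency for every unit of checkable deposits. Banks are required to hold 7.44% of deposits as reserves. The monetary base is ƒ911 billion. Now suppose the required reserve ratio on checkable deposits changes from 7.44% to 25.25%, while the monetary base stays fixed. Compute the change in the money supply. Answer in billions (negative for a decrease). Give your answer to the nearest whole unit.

Initially m₁ = (1 + 0.169) / (0.0744 + 0.169) ≈ 4.8028, so M₁ = 4.8028 × 911 = 4375.3508 billion.
After the change m₂ = (1 + 0.169) / (0.2525 + 0.169) ≈ 2.7734, so M₂ = 2.7734 × 911 = 2526.5674 billion.
ΔM = M₂ − M₁ = 2526.5674 − 4375.3508 = -1848.7834 billion.

-1849 billion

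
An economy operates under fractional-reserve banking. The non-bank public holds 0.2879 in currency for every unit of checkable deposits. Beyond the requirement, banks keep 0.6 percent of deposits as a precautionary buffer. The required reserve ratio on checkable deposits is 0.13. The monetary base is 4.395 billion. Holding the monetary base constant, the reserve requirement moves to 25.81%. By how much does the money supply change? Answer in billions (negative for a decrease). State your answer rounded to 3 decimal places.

-3.099 billion

Initially m₁ = (1 + 0.2879) / (0.13 + 0.006 + 0.2879) ≈ 3.03822, so M₁ = 3.03822 × 4.395 ≈ 13.353 billion.
After the change m₂ = (1 + 0.2879) / (0.2581 + 0.006 + 0.2879) ≈ 2.33315, so M₂ = 2.33315 × 4.395 ≈ 10.2542 billion.
ΔM = M₂ − M₁ = 10.2542 − 13.353 = -3.0988 billion.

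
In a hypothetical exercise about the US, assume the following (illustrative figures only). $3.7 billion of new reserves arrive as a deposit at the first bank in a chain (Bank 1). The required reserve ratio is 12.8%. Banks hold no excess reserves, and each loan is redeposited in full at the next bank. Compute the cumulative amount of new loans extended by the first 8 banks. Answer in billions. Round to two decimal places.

$16.78 billion

Bank i lends (1 − rr)^i of the original deposit: Bank 1 lends 3.7·0.8720 = 3.2264, Bank 2 lends 3.7·0.8720² ≈ 2.8134, and so on.
Summing a geometric series: total = 3.7·[0.8720·(1 − 0.8720^8) / (1 − 0.8720)] ≈ 16.7799 billion.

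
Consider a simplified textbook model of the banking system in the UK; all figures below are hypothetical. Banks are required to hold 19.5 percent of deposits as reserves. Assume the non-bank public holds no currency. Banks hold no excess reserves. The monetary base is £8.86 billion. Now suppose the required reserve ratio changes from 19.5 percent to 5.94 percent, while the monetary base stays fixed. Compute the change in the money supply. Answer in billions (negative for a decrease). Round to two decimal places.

£103.72 billion

Initially m₁ = 1 / (0.195) ≈ 5.1282, so M₁ = 5.1282 × 8.86 ≈ 45.4359 billion.
After the change m₂ = 1 / (0.0594) ≈ 16.8350, so M₂ = 16.8350 × 8.86 = 149.1581 billion.
ΔM = M₂ − M₁ = 149.1581 − 45.4359 = 103.7222 billion.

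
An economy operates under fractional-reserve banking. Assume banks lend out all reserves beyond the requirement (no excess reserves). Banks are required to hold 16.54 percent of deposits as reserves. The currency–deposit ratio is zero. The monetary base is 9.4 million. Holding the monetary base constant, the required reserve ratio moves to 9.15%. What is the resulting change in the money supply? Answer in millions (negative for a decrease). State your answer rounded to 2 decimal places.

Initially m₁ = 1 / (0.1654) ≈ 6.0459, so M₁ = 6.0459 × 9.4 ≈ 56.8315 million.
After the change m₂ = 1 / (0.0915) ≈ 10.9290, so M₂ = 10.9290 × 9.4 = 102.7326 million.
ΔM = M₂ − M₁ = 102.7326 − 56.8315 = 45.9011 million.

45.90 million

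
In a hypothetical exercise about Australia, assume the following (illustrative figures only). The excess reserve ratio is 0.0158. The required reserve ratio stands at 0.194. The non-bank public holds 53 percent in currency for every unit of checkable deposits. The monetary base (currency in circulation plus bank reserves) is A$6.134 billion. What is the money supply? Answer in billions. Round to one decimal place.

A$12.7 billion

The money multiplier is m = (1 + c) / (rr + e + c) = (1 + 0.53) / (0.194 + 0.0158 + 0.53) ≈ 2.0681.
So M = m × MB = 2.0681 × 6.134 ≈ 12.6857 billion.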